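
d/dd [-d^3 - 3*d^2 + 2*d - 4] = -3*d^2 - 6*d + 2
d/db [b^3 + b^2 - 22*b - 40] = 3*b^2 + 2*b - 22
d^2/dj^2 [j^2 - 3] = 2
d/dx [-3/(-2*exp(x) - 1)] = -6*exp(x)/(2*exp(x) + 1)^2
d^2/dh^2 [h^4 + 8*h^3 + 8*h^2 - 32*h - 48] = 12*h^2 + 48*h + 16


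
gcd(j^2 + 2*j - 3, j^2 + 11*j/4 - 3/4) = j + 3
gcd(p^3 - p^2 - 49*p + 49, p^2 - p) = p - 1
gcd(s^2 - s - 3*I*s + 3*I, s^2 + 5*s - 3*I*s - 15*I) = s - 3*I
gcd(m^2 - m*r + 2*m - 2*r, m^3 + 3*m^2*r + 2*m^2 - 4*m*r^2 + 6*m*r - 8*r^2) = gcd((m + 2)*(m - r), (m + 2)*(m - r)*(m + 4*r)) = -m^2 + m*r - 2*m + 2*r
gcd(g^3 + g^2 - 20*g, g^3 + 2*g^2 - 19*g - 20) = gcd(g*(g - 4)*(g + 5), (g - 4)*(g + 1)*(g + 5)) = g^2 + g - 20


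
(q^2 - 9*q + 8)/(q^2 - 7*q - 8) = (q - 1)/(q + 1)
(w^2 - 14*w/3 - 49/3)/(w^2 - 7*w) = (w + 7/3)/w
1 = 1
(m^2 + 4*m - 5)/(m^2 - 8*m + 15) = (m^2 + 4*m - 5)/(m^2 - 8*m + 15)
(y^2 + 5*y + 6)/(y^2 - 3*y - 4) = (y^2 + 5*y + 6)/(y^2 - 3*y - 4)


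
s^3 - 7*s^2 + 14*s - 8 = (s - 4)*(s - 2)*(s - 1)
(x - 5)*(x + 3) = x^2 - 2*x - 15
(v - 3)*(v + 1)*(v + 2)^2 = v^4 + 2*v^3 - 7*v^2 - 20*v - 12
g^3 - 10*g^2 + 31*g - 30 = (g - 5)*(g - 3)*(g - 2)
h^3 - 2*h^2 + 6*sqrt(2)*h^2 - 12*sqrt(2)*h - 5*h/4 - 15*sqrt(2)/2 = (h - 5/2)*(h + 1/2)*(h + 6*sqrt(2))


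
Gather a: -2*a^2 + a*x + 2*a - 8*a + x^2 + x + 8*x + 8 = -2*a^2 + a*(x - 6) + x^2 + 9*x + 8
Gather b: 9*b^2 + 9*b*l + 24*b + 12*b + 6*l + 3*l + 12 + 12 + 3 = 9*b^2 + b*(9*l + 36) + 9*l + 27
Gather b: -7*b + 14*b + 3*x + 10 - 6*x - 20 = 7*b - 3*x - 10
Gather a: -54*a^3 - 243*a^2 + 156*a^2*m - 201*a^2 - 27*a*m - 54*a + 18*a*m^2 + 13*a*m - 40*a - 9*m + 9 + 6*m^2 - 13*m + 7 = -54*a^3 + a^2*(156*m - 444) + a*(18*m^2 - 14*m - 94) + 6*m^2 - 22*m + 16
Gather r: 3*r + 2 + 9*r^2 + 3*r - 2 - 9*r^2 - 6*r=0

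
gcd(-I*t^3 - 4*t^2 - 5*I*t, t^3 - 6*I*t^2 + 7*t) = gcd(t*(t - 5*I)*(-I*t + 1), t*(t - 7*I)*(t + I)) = t^2 + I*t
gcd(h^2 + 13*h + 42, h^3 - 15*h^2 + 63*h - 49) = 1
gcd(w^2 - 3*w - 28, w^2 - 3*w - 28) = w^2 - 3*w - 28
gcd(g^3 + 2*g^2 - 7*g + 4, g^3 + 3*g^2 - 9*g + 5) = g^2 - 2*g + 1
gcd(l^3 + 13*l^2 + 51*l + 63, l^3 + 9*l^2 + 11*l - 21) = l^2 + 10*l + 21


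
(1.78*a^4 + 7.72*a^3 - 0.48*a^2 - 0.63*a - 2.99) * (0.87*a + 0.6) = 1.5486*a^5 + 7.7844*a^4 + 4.2144*a^3 - 0.8361*a^2 - 2.9793*a - 1.794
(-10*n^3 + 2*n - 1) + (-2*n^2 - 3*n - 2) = -10*n^3 - 2*n^2 - n - 3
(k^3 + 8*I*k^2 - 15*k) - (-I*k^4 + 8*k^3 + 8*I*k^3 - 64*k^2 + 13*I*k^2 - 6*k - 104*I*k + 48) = I*k^4 - 7*k^3 - 8*I*k^3 + 64*k^2 - 5*I*k^2 - 9*k + 104*I*k - 48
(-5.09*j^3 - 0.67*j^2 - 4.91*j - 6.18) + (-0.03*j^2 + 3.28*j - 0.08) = -5.09*j^3 - 0.7*j^2 - 1.63*j - 6.26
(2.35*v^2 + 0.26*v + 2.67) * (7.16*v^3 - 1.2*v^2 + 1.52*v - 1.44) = 16.826*v^5 - 0.9584*v^4 + 22.3772*v^3 - 6.1928*v^2 + 3.684*v - 3.8448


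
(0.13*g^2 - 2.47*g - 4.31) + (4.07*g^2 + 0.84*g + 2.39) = 4.2*g^2 - 1.63*g - 1.92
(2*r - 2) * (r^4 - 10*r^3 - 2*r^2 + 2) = 2*r^5 - 22*r^4 + 16*r^3 + 4*r^2 + 4*r - 4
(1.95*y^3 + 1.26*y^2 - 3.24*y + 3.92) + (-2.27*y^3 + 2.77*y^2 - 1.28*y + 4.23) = -0.32*y^3 + 4.03*y^2 - 4.52*y + 8.15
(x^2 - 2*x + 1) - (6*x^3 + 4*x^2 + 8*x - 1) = -6*x^3 - 3*x^2 - 10*x + 2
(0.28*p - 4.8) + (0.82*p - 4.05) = 1.1*p - 8.85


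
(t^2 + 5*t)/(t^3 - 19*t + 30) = t/(t^2 - 5*t + 6)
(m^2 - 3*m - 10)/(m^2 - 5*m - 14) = (m - 5)/(m - 7)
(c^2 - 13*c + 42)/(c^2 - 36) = (c - 7)/(c + 6)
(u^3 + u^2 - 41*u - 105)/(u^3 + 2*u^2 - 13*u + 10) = (u^2 - 4*u - 21)/(u^2 - 3*u + 2)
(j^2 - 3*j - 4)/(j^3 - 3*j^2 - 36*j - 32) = (j - 4)/(j^2 - 4*j - 32)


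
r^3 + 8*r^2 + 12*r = r*(r + 2)*(r + 6)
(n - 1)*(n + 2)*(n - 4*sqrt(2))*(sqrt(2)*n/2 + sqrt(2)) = sqrt(2)*n^4/2 - 4*n^3 + 3*sqrt(2)*n^3/2 - 12*n^2 - 2*sqrt(2)*n + 16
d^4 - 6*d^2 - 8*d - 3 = (d - 3)*(d + 1)^3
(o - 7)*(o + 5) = o^2 - 2*o - 35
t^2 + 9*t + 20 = (t + 4)*(t + 5)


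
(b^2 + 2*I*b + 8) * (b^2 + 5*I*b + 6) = b^4 + 7*I*b^3 + 4*b^2 + 52*I*b + 48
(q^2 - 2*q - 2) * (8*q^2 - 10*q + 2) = 8*q^4 - 26*q^3 + 6*q^2 + 16*q - 4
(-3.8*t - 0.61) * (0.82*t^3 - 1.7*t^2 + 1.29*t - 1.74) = -3.116*t^4 + 5.9598*t^3 - 3.865*t^2 + 5.8251*t + 1.0614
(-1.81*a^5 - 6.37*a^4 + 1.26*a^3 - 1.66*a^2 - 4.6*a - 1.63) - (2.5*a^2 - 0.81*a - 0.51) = -1.81*a^5 - 6.37*a^4 + 1.26*a^3 - 4.16*a^2 - 3.79*a - 1.12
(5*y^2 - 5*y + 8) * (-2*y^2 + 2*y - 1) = -10*y^4 + 20*y^3 - 31*y^2 + 21*y - 8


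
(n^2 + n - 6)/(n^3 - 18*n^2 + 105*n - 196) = (n^2 + n - 6)/(n^3 - 18*n^2 + 105*n - 196)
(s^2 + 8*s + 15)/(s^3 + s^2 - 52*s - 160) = (s + 3)/(s^2 - 4*s - 32)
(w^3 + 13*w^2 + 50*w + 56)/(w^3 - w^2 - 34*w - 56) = (w + 7)/(w - 7)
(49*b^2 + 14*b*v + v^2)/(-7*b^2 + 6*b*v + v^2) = (7*b + v)/(-b + v)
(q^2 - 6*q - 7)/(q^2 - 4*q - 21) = (q + 1)/(q + 3)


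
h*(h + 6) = h^2 + 6*h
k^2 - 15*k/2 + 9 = (k - 6)*(k - 3/2)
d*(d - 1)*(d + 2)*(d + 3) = d^4 + 4*d^3 + d^2 - 6*d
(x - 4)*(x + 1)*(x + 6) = x^3 + 3*x^2 - 22*x - 24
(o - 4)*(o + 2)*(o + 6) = o^3 + 4*o^2 - 20*o - 48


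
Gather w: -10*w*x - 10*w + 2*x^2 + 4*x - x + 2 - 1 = w*(-10*x - 10) + 2*x^2 + 3*x + 1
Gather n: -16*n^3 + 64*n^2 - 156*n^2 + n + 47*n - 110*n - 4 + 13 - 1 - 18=-16*n^3 - 92*n^2 - 62*n - 10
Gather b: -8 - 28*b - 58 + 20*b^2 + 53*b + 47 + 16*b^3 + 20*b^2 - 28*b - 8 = 16*b^3 + 40*b^2 - 3*b - 27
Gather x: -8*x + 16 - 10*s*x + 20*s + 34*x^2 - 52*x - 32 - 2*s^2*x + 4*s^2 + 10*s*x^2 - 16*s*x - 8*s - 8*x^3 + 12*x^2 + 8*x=4*s^2 + 12*s - 8*x^3 + x^2*(10*s + 46) + x*(-2*s^2 - 26*s - 52) - 16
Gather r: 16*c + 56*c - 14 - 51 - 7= 72*c - 72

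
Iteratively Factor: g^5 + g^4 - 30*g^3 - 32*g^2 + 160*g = (g)*(g^4 + g^3 - 30*g^2 - 32*g + 160) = g*(g - 2)*(g^3 + 3*g^2 - 24*g - 80) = g*(g - 5)*(g - 2)*(g^2 + 8*g + 16) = g*(g - 5)*(g - 2)*(g + 4)*(g + 4)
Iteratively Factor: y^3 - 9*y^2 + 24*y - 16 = (y - 1)*(y^2 - 8*y + 16) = (y - 4)*(y - 1)*(y - 4)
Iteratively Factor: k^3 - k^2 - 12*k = (k + 3)*(k^2 - 4*k) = k*(k + 3)*(k - 4)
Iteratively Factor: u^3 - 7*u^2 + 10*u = (u)*(u^2 - 7*u + 10) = u*(u - 2)*(u - 5)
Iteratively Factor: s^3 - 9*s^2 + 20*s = (s)*(s^2 - 9*s + 20) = s*(s - 4)*(s - 5)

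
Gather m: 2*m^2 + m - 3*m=2*m^2 - 2*m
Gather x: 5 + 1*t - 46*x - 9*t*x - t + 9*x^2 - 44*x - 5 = 9*x^2 + x*(-9*t - 90)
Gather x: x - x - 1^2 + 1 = 0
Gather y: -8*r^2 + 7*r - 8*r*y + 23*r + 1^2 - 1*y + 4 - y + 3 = -8*r^2 + 30*r + y*(-8*r - 2) + 8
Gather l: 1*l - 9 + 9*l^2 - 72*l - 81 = 9*l^2 - 71*l - 90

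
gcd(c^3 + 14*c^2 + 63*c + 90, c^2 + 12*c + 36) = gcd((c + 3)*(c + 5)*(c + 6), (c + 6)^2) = c + 6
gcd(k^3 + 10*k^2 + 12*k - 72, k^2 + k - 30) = k + 6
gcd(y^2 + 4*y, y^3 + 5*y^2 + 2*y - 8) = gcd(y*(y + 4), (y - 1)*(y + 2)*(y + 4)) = y + 4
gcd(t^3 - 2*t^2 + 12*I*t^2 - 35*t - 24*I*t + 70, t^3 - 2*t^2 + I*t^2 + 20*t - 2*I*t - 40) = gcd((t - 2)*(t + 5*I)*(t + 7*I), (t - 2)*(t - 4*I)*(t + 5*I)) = t^2 + t*(-2 + 5*I) - 10*I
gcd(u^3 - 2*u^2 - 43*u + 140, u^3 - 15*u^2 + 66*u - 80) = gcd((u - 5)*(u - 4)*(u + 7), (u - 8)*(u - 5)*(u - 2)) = u - 5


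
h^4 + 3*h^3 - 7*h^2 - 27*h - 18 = (h - 3)*(h + 1)*(h + 2)*(h + 3)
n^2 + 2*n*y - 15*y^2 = (n - 3*y)*(n + 5*y)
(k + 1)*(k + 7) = k^2 + 8*k + 7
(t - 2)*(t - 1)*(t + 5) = t^3 + 2*t^2 - 13*t + 10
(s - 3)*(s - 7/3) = s^2 - 16*s/3 + 7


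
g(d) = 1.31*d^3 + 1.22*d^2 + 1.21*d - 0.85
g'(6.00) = 157.33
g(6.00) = 333.29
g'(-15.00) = 848.86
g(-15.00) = -4165.75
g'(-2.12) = 13.70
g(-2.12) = -10.41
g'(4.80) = 103.47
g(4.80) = 177.94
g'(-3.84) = 49.79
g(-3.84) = -61.68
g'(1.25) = 10.40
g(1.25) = 5.13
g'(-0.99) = 2.65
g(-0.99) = -2.12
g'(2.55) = 32.99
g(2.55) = 31.89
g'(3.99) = 73.51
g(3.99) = 106.61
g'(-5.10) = 90.99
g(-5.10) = -149.06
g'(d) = 3.93*d^2 + 2.44*d + 1.21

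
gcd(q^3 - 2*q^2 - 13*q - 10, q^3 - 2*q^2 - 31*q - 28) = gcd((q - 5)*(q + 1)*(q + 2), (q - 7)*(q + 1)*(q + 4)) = q + 1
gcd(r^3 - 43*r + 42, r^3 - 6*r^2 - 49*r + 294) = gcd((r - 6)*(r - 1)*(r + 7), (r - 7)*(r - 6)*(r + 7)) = r^2 + r - 42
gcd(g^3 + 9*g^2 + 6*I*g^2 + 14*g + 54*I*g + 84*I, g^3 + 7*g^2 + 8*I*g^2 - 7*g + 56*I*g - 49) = g + 7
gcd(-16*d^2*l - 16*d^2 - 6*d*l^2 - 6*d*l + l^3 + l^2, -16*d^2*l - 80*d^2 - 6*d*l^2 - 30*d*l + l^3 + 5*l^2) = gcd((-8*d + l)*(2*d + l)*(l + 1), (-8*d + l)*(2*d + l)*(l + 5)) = 16*d^2 + 6*d*l - l^2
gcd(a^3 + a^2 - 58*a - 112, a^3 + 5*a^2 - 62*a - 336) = a^2 - a - 56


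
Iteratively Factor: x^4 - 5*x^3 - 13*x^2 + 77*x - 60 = (x + 4)*(x^3 - 9*x^2 + 23*x - 15) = (x - 5)*(x + 4)*(x^2 - 4*x + 3) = (x - 5)*(x - 1)*(x + 4)*(x - 3)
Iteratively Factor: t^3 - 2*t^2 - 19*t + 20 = (t - 1)*(t^2 - t - 20) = (t - 1)*(t + 4)*(t - 5)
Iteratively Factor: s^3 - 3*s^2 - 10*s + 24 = (s - 4)*(s^2 + s - 6) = (s - 4)*(s + 3)*(s - 2)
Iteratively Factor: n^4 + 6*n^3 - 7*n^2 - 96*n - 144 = (n + 3)*(n^3 + 3*n^2 - 16*n - 48) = (n + 3)^2*(n^2 - 16) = (n - 4)*(n + 3)^2*(n + 4)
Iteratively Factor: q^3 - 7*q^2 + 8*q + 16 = (q - 4)*(q^2 - 3*q - 4) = (q - 4)^2*(q + 1)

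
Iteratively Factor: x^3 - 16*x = (x - 4)*(x^2 + 4*x) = (x - 4)*(x + 4)*(x)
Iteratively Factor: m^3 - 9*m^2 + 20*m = (m - 5)*(m^2 - 4*m) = (m - 5)*(m - 4)*(m)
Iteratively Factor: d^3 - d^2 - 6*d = (d)*(d^2 - d - 6) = d*(d - 3)*(d + 2)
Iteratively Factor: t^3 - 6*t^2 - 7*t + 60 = (t - 5)*(t^2 - t - 12) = (t - 5)*(t + 3)*(t - 4)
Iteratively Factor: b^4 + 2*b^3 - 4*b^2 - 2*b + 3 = (b + 3)*(b^3 - b^2 - b + 1) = (b - 1)*(b + 3)*(b^2 - 1) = (b - 1)^2*(b + 3)*(b + 1)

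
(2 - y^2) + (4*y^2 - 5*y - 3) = 3*y^2 - 5*y - 1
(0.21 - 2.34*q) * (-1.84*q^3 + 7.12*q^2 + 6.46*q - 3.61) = 4.3056*q^4 - 17.0472*q^3 - 13.6212*q^2 + 9.804*q - 0.7581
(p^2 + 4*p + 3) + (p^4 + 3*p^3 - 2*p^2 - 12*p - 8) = p^4 + 3*p^3 - p^2 - 8*p - 5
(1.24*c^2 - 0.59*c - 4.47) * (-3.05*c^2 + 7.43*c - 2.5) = -3.782*c^4 + 11.0127*c^3 + 6.1498*c^2 - 31.7371*c + 11.175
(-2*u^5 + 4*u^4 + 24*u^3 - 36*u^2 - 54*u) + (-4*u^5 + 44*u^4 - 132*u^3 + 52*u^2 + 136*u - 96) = -6*u^5 + 48*u^4 - 108*u^3 + 16*u^2 + 82*u - 96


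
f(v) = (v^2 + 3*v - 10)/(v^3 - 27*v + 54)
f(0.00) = -0.19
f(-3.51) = -0.08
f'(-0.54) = -0.04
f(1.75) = -0.14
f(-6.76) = -0.21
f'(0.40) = -0.03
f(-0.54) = -0.17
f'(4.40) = -1.11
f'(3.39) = -35.90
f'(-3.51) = -0.03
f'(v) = (27 - 3*v^2)*(v^2 + 3*v - 10)/(v^3 - 27*v + 54)^2 + (2*v + 3)/(v^3 - 27*v + 54) = (-v^3 - 9*v^2 - 24*v + 36)/(v^5 + 3*v^4 - 45*v^3 - 27*v^2 + 648*v - 972)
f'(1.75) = 0.33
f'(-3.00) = -0.03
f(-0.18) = -0.18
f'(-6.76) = -0.18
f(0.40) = -0.20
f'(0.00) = -0.04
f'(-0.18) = -0.04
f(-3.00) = -0.09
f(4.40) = 1.11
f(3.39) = 8.17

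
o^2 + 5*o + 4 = (o + 1)*(o + 4)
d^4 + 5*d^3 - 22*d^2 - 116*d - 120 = (d - 5)*(d + 2)^2*(d + 6)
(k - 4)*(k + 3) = k^2 - k - 12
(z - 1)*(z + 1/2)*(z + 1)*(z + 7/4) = z^4 + 9*z^3/4 - z^2/8 - 9*z/4 - 7/8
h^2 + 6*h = h*(h + 6)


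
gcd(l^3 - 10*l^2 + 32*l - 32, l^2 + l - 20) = l - 4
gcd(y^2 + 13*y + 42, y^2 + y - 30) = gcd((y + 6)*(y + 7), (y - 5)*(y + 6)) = y + 6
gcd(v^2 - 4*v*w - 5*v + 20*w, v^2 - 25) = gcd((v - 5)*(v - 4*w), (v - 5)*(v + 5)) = v - 5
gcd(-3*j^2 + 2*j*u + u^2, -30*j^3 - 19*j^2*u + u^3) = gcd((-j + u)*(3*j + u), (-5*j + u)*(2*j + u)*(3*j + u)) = 3*j + u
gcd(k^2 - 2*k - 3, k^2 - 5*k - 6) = k + 1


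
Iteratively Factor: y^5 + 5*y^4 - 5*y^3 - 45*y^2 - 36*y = (y + 4)*(y^4 + y^3 - 9*y^2 - 9*y) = (y + 3)*(y + 4)*(y^3 - 2*y^2 - 3*y) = (y - 3)*(y + 3)*(y + 4)*(y^2 + y) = (y - 3)*(y + 1)*(y + 3)*(y + 4)*(y)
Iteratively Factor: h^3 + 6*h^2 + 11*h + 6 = (h + 2)*(h^2 + 4*h + 3) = (h + 2)*(h + 3)*(h + 1)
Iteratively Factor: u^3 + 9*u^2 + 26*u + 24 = (u + 4)*(u^2 + 5*u + 6) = (u + 3)*(u + 4)*(u + 2)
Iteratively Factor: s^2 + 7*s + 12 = (s + 4)*(s + 3)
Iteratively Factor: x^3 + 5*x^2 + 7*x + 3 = (x + 1)*(x^2 + 4*x + 3) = (x + 1)^2*(x + 3)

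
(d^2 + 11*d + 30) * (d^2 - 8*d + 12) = d^4 + 3*d^3 - 46*d^2 - 108*d + 360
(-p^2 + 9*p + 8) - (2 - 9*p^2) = 8*p^2 + 9*p + 6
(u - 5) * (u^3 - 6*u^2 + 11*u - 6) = u^4 - 11*u^3 + 41*u^2 - 61*u + 30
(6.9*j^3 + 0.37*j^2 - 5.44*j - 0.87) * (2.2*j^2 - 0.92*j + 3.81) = 15.18*j^5 - 5.534*j^4 + 13.9806*j^3 + 4.5005*j^2 - 19.926*j - 3.3147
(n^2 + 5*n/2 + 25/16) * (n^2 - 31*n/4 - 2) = n^4 - 21*n^3/4 - 317*n^2/16 - 1095*n/64 - 25/8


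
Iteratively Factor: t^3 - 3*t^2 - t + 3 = (t - 1)*(t^2 - 2*t - 3) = (t - 3)*(t - 1)*(t + 1)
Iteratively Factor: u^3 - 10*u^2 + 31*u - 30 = (u - 3)*(u^2 - 7*u + 10) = (u - 5)*(u - 3)*(u - 2)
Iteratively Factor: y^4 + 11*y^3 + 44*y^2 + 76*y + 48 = (y + 3)*(y^3 + 8*y^2 + 20*y + 16) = (y + 3)*(y + 4)*(y^2 + 4*y + 4) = (y + 2)*(y + 3)*(y + 4)*(y + 2)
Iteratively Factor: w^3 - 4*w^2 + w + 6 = (w - 2)*(w^2 - 2*w - 3) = (w - 2)*(w + 1)*(w - 3)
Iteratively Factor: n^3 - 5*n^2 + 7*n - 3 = (n - 1)*(n^2 - 4*n + 3) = (n - 3)*(n - 1)*(n - 1)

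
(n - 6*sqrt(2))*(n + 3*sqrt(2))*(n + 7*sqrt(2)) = n^3 + 4*sqrt(2)*n^2 - 78*n - 252*sqrt(2)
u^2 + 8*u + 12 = (u + 2)*(u + 6)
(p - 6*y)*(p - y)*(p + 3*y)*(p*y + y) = p^4*y - 4*p^3*y^2 + p^3*y - 15*p^2*y^3 - 4*p^2*y^2 + 18*p*y^4 - 15*p*y^3 + 18*y^4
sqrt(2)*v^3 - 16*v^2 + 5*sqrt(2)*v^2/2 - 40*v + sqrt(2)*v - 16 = (v + 2)*(v - 8*sqrt(2))*(sqrt(2)*v + sqrt(2)/2)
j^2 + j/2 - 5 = (j - 2)*(j + 5/2)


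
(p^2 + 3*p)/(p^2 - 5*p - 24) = p/(p - 8)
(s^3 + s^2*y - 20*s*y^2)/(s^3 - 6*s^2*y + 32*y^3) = s*(-s - 5*y)/(-s^2 + 2*s*y + 8*y^2)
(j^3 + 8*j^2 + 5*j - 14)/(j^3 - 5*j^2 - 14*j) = (j^2 + 6*j - 7)/(j*(j - 7))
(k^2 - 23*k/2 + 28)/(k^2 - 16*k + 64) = (k - 7/2)/(k - 8)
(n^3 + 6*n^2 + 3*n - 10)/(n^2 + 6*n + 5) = (n^2 + n - 2)/(n + 1)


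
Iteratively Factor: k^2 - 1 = (k - 1)*(k + 1)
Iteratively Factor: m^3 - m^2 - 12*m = (m + 3)*(m^2 - 4*m) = m*(m + 3)*(m - 4)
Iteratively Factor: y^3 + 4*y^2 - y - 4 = (y + 1)*(y^2 + 3*y - 4) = (y - 1)*(y + 1)*(y + 4)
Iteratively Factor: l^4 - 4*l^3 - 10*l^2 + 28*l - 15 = (l - 1)*(l^3 - 3*l^2 - 13*l + 15) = (l - 1)^2*(l^2 - 2*l - 15) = (l - 1)^2*(l + 3)*(l - 5)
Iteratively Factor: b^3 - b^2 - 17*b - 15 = (b - 5)*(b^2 + 4*b + 3) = (b - 5)*(b + 3)*(b + 1)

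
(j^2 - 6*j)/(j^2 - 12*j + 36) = j/(j - 6)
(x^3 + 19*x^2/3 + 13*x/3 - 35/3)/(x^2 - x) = x + 22/3 + 35/(3*x)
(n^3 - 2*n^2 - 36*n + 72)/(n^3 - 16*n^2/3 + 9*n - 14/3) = 3*(n^2 - 36)/(3*n^2 - 10*n + 7)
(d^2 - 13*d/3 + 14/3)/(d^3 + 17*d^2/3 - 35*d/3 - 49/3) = (d - 2)/(d^2 + 8*d + 7)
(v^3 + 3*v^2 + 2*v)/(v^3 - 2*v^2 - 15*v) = (v^2 + 3*v + 2)/(v^2 - 2*v - 15)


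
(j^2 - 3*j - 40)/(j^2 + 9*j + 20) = (j - 8)/(j + 4)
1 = 1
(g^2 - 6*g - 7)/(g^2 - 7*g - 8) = (g - 7)/(g - 8)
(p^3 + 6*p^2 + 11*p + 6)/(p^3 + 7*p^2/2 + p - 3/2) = 2*(p + 2)/(2*p - 1)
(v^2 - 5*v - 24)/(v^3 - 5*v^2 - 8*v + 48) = (v - 8)/(v^2 - 8*v + 16)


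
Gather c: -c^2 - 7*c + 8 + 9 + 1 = -c^2 - 7*c + 18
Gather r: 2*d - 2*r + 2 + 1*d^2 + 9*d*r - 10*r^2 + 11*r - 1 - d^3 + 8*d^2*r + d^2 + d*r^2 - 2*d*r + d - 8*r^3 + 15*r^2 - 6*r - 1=-d^3 + 2*d^2 + 3*d - 8*r^3 + r^2*(d + 5) + r*(8*d^2 + 7*d + 3)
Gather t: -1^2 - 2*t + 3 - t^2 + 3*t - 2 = -t^2 + t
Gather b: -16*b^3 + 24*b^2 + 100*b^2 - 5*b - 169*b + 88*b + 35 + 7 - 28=-16*b^3 + 124*b^2 - 86*b + 14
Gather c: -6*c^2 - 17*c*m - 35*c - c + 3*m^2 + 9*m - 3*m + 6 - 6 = -6*c^2 + c*(-17*m - 36) + 3*m^2 + 6*m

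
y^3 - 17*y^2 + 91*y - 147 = (y - 7)^2*(y - 3)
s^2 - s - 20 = (s - 5)*(s + 4)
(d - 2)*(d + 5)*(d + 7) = d^3 + 10*d^2 + 11*d - 70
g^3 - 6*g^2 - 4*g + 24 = (g - 6)*(g - 2)*(g + 2)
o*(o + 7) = o^2 + 7*o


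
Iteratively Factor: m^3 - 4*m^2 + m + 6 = (m - 3)*(m^2 - m - 2) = (m - 3)*(m - 2)*(m + 1)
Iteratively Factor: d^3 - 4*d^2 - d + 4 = (d + 1)*(d^2 - 5*d + 4) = (d - 1)*(d + 1)*(d - 4)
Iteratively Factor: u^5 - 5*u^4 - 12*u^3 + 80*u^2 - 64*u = (u - 1)*(u^4 - 4*u^3 - 16*u^2 + 64*u) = (u - 1)*(u + 4)*(u^3 - 8*u^2 + 16*u) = (u - 4)*(u - 1)*(u + 4)*(u^2 - 4*u) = u*(u - 4)*(u - 1)*(u + 4)*(u - 4)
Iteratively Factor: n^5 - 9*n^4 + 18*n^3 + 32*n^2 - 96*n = (n - 3)*(n^4 - 6*n^3 + 32*n) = (n - 4)*(n - 3)*(n^3 - 2*n^2 - 8*n) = n*(n - 4)*(n - 3)*(n^2 - 2*n - 8) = n*(n - 4)^2*(n - 3)*(n + 2)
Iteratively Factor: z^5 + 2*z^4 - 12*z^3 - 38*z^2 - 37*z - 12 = (z + 1)*(z^4 + z^3 - 13*z^2 - 25*z - 12) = (z + 1)^2*(z^3 - 13*z - 12) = (z + 1)^3*(z^2 - z - 12) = (z - 4)*(z + 1)^3*(z + 3)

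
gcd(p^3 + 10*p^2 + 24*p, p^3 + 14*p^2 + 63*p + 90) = p + 6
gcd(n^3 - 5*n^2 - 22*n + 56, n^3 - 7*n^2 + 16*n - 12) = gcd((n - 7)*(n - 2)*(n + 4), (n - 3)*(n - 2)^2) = n - 2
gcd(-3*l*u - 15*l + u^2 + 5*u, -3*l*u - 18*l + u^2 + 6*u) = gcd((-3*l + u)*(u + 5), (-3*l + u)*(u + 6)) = -3*l + u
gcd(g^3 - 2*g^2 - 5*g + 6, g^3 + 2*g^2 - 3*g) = g - 1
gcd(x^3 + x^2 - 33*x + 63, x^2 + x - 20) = 1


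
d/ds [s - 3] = 1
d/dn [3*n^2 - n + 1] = 6*n - 1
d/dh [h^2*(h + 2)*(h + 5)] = h*(4*h^2 + 21*h + 20)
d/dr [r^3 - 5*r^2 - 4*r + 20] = 3*r^2 - 10*r - 4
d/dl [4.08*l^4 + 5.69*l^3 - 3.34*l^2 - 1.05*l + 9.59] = 16.32*l^3 + 17.07*l^2 - 6.68*l - 1.05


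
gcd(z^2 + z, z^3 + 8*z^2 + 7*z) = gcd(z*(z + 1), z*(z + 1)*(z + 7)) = z^2 + z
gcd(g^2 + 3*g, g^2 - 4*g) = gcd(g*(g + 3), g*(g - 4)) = g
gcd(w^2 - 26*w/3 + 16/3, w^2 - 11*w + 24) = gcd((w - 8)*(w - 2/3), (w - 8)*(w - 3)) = w - 8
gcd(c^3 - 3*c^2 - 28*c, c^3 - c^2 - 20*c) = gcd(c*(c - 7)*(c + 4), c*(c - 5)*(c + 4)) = c^2 + 4*c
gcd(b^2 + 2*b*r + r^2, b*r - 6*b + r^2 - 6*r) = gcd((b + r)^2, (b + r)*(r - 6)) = b + r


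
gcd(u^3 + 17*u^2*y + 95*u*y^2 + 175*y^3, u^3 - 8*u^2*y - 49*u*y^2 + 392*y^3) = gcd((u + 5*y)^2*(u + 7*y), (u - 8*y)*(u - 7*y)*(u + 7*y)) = u + 7*y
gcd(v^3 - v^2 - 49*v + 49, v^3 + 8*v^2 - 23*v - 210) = v + 7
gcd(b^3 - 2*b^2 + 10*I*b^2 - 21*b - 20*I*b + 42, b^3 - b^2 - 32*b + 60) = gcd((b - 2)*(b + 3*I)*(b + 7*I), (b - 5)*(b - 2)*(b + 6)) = b - 2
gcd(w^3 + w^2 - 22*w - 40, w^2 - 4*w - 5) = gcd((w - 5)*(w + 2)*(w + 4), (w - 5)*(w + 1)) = w - 5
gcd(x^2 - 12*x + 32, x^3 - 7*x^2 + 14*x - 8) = x - 4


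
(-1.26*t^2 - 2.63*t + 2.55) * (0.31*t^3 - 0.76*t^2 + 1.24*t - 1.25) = -0.3906*t^5 + 0.1423*t^4 + 1.2269*t^3 - 3.6242*t^2 + 6.4495*t - 3.1875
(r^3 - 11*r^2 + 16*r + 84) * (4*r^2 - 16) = 4*r^5 - 44*r^4 + 48*r^3 + 512*r^2 - 256*r - 1344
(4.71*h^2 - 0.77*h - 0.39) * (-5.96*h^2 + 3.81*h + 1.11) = -28.0716*h^4 + 22.5343*h^3 + 4.6188*h^2 - 2.3406*h - 0.4329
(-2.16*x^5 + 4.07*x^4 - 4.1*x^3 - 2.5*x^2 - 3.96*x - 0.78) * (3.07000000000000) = -6.6312*x^5 + 12.4949*x^4 - 12.587*x^3 - 7.675*x^2 - 12.1572*x - 2.3946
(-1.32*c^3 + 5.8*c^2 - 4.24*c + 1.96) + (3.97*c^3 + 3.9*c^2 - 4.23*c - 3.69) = 2.65*c^3 + 9.7*c^2 - 8.47*c - 1.73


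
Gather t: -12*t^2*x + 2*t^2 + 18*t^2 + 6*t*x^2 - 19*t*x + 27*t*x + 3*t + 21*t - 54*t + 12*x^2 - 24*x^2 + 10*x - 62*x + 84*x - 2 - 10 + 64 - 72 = t^2*(20 - 12*x) + t*(6*x^2 + 8*x - 30) - 12*x^2 + 32*x - 20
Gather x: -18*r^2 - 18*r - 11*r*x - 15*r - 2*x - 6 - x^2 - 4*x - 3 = -18*r^2 - 33*r - x^2 + x*(-11*r - 6) - 9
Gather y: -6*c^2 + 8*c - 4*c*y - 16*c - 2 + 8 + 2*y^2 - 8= -6*c^2 - 4*c*y - 8*c + 2*y^2 - 2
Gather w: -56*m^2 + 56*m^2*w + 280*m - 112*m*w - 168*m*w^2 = -56*m^2 - 168*m*w^2 + 280*m + w*(56*m^2 - 112*m)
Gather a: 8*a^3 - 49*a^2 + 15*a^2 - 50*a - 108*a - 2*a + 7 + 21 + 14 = 8*a^3 - 34*a^2 - 160*a + 42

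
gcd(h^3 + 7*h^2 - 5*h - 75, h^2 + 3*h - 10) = h + 5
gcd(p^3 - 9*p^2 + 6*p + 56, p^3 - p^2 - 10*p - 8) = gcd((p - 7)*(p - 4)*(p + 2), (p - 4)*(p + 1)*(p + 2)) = p^2 - 2*p - 8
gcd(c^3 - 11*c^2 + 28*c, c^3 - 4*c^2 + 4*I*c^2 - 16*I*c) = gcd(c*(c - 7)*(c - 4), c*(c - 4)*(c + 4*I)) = c^2 - 4*c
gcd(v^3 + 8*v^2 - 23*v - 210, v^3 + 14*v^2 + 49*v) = v + 7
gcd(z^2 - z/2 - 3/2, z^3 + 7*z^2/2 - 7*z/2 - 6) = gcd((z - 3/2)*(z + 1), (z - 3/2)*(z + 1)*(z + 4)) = z^2 - z/2 - 3/2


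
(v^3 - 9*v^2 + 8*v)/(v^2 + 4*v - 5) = v*(v - 8)/(v + 5)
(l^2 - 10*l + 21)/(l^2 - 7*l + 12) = (l - 7)/(l - 4)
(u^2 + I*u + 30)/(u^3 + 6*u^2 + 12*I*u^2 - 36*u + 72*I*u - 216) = (u - 5*I)/(u^2 + 6*u*(1 + I) + 36*I)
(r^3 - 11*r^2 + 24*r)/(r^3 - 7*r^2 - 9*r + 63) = r*(r - 8)/(r^2 - 4*r - 21)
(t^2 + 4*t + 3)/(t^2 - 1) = (t + 3)/(t - 1)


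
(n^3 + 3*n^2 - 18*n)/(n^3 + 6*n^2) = (n - 3)/n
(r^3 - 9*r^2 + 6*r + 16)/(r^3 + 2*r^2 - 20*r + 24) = (r^2 - 7*r - 8)/(r^2 + 4*r - 12)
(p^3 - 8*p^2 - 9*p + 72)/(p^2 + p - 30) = (p^3 - 8*p^2 - 9*p + 72)/(p^2 + p - 30)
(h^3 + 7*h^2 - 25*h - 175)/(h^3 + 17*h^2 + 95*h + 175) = (h - 5)/(h + 5)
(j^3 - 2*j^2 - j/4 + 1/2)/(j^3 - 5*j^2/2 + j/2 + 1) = (j - 1/2)/(j - 1)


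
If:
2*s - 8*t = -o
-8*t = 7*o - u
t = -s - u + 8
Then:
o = u/3 - 64/39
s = 256/39 - 5*u/6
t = 56/39 - u/6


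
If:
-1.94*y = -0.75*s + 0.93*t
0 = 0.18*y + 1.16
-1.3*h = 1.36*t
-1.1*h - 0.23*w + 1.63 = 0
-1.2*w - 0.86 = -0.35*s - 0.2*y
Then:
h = 3.10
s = -20.34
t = -2.96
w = -7.72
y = -6.44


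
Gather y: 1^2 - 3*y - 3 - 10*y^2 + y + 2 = -10*y^2 - 2*y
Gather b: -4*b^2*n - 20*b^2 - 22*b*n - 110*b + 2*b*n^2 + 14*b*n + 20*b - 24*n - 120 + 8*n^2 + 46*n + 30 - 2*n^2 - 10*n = b^2*(-4*n - 20) + b*(2*n^2 - 8*n - 90) + 6*n^2 + 12*n - 90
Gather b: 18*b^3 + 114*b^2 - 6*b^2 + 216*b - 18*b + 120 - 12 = 18*b^3 + 108*b^2 + 198*b + 108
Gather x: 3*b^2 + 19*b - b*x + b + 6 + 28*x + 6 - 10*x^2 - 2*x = 3*b^2 + 20*b - 10*x^2 + x*(26 - b) + 12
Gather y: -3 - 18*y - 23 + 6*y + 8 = -12*y - 18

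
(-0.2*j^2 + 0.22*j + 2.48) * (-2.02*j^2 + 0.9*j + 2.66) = 0.404*j^4 - 0.6244*j^3 - 5.3436*j^2 + 2.8172*j + 6.5968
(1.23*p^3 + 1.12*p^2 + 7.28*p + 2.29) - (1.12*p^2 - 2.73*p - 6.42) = 1.23*p^3 + 10.01*p + 8.71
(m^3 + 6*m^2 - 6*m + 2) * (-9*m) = -9*m^4 - 54*m^3 + 54*m^2 - 18*m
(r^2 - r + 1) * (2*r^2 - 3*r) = 2*r^4 - 5*r^3 + 5*r^2 - 3*r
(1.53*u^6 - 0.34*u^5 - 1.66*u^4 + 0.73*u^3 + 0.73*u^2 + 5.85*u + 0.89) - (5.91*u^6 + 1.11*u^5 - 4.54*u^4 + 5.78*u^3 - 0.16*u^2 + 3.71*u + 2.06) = -4.38*u^6 - 1.45*u^5 + 2.88*u^4 - 5.05*u^3 + 0.89*u^2 + 2.14*u - 1.17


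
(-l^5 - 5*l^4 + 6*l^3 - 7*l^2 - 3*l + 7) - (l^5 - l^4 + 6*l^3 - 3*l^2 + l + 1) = -2*l^5 - 4*l^4 - 4*l^2 - 4*l + 6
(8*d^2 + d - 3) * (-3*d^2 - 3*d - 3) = -24*d^4 - 27*d^3 - 18*d^2 + 6*d + 9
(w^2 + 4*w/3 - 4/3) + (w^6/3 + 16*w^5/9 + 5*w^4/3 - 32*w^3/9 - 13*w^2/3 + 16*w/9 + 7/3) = w^6/3 + 16*w^5/9 + 5*w^4/3 - 32*w^3/9 - 10*w^2/3 + 28*w/9 + 1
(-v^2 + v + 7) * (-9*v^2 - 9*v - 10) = 9*v^4 - 62*v^2 - 73*v - 70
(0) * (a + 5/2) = 0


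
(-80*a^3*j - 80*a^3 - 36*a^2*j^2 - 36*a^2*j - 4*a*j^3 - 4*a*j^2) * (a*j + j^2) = -80*a^4*j^2 - 80*a^4*j - 116*a^3*j^3 - 116*a^3*j^2 - 40*a^2*j^4 - 40*a^2*j^3 - 4*a*j^5 - 4*a*j^4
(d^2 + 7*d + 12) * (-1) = -d^2 - 7*d - 12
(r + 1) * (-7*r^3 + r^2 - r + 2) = -7*r^4 - 6*r^3 + r + 2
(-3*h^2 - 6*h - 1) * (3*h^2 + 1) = -9*h^4 - 18*h^3 - 6*h^2 - 6*h - 1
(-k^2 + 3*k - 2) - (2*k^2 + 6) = -3*k^2 + 3*k - 8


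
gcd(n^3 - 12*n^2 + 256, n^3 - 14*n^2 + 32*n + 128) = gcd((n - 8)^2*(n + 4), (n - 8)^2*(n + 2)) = n^2 - 16*n + 64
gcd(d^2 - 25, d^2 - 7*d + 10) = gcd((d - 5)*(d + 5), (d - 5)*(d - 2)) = d - 5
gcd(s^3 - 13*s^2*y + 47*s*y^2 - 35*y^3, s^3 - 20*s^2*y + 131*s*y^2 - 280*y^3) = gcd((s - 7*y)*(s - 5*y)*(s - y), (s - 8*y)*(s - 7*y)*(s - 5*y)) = s^2 - 12*s*y + 35*y^2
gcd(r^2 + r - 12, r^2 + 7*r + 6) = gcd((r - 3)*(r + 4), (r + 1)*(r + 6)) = 1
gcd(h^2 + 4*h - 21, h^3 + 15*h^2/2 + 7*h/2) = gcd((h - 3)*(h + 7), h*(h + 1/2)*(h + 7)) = h + 7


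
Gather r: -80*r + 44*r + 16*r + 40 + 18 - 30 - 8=20 - 20*r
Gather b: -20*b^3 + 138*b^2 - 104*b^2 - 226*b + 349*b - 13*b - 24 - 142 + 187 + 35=-20*b^3 + 34*b^2 + 110*b + 56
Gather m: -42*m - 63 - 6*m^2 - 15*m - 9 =-6*m^2 - 57*m - 72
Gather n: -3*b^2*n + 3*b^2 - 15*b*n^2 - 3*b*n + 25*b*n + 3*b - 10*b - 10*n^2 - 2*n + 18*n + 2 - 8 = 3*b^2 - 7*b + n^2*(-15*b - 10) + n*(-3*b^2 + 22*b + 16) - 6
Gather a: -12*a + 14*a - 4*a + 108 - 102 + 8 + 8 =22 - 2*a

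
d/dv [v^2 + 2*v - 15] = 2*v + 2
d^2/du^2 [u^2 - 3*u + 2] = 2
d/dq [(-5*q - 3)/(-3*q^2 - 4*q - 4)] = (-15*q^2 - 18*q + 8)/(9*q^4 + 24*q^3 + 40*q^2 + 32*q + 16)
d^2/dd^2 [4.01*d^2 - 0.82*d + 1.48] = 8.02000000000000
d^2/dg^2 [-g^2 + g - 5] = -2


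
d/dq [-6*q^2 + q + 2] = 1 - 12*q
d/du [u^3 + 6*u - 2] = 3*u^2 + 6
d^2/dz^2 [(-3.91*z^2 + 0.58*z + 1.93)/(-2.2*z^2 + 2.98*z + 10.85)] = (45.65352*z^3 + 503.943*z^2 - 7.14912000000005*z + 831.679686)/(10.648*z^6 - 43.2696*z^5 - 98.93136*z^4 + 400.332008*z^3 + 487.91148*z^2 - 1052.43915*z - 1277.289125)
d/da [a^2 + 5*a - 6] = 2*a + 5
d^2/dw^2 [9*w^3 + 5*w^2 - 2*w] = 54*w + 10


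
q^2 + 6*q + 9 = (q + 3)^2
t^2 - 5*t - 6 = (t - 6)*(t + 1)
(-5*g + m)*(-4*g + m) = 20*g^2 - 9*g*m + m^2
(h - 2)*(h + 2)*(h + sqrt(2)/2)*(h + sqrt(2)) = h^4 + 3*sqrt(2)*h^3/2 - 3*h^2 - 6*sqrt(2)*h - 4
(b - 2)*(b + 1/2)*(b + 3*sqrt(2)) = b^3 - 3*b^2/2 + 3*sqrt(2)*b^2 - 9*sqrt(2)*b/2 - b - 3*sqrt(2)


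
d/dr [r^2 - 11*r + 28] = 2*r - 11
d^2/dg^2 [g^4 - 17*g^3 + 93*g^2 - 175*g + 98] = 12*g^2 - 102*g + 186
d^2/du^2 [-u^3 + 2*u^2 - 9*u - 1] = 4 - 6*u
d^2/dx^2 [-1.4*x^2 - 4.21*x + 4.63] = -2.80000000000000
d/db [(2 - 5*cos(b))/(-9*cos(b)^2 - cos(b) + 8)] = (-45*sin(b)^2 - 36*cos(b) + 83)*sin(b)/(9*cos(b)^2 + cos(b) - 8)^2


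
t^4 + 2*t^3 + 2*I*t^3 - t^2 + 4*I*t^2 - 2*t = t*(t + 2)*(t + I)^2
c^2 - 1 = (c - 1)*(c + 1)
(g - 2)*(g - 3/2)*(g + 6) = g^3 + 5*g^2/2 - 18*g + 18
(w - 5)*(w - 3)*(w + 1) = w^3 - 7*w^2 + 7*w + 15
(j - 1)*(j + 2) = j^2 + j - 2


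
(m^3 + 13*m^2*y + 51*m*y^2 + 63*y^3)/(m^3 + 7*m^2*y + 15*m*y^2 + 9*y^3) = (m + 7*y)/(m + y)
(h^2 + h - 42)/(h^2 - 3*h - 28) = (-h^2 - h + 42)/(-h^2 + 3*h + 28)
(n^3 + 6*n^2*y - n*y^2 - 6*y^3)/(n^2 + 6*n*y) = n - y^2/n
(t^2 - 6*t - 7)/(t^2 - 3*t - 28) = (t + 1)/(t + 4)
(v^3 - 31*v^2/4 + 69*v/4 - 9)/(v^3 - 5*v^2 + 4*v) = (4*v^2 - 15*v + 9)/(4*v*(v - 1))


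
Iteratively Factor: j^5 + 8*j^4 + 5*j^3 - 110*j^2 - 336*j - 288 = (j + 3)*(j^4 + 5*j^3 - 10*j^2 - 80*j - 96) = (j + 3)^2*(j^3 + 2*j^2 - 16*j - 32) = (j + 2)*(j + 3)^2*(j^2 - 16) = (j - 4)*(j + 2)*(j + 3)^2*(j + 4)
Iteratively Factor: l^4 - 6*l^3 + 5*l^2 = (l)*(l^3 - 6*l^2 + 5*l) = l*(l - 5)*(l^2 - l) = l*(l - 5)*(l - 1)*(l)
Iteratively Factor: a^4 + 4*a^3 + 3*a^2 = (a + 1)*(a^3 + 3*a^2) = (a + 1)*(a + 3)*(a^2) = a*(a + 1)*(a + 3)*(a)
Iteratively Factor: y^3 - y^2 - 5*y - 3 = (y + 1)*(y^2 - 2*y - 3) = (y - 3)*(y + 1)*(y + 1)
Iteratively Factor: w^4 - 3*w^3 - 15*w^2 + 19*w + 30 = (w - 5)*(w^3 + 2*w^2 - 5*w - 6) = (w - 5)*(w - 2)*(w^2 + 4*w + 3) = (w - 5)*(w - 2)*(w + 1)*(w + 3)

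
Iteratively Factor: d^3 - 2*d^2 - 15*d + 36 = (d + 4)*(d^2 - 6*d + 9) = (d - 3)*(d + 4)*(d - 3)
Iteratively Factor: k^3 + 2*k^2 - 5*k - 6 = (k - 2)*(k^2 + 4*k + 3) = (k - 2)*(k + 1)*(k + 3)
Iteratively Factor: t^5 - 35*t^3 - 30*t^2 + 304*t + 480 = (t - 4)*(t^4 + 4*t^3 - 19*t^2 - 106*t - 120) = (t - 4)*(t + 2)*(t^3 + 2*t^2 - 23*t - 60) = (t - 4)*(t + 2)*(t + 3)*(t^2 - t - 20) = (t - 4)*(t + 2)*(t + 3)*(t + 4)*(t - 5)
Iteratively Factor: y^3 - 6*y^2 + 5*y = (y)*(y^2 - 6*y + 5) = y*(y - 5)*(y - 1)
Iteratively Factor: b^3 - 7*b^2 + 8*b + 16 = (b - 4)*(b^2 - 3*b - 4) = (b - 4)*(b + 1)*(b - 4)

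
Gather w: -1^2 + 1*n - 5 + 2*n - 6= 3*n - 12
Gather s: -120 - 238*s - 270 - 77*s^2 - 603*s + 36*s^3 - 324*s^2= 36*s^3 - 401*s^2 - 841*s - 390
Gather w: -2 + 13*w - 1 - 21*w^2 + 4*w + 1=-21*w^2 + 17*w - 2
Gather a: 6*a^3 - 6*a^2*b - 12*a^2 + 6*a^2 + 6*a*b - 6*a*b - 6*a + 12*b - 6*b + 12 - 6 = 6*a^3 + a^2*(-6*b - 6) - 6*a + 6*b + 6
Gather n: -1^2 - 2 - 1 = -4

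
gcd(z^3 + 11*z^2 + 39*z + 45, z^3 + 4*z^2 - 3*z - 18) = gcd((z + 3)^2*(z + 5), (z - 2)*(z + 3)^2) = z^2 + 6*z + 9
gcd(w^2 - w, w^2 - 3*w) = w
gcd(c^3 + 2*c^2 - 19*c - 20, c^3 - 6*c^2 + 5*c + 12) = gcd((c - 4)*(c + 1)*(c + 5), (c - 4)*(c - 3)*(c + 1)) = c^2 - 3*c - 4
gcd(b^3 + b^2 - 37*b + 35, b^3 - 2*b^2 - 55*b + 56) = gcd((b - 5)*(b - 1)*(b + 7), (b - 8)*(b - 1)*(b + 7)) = b^2 + 6*b - 7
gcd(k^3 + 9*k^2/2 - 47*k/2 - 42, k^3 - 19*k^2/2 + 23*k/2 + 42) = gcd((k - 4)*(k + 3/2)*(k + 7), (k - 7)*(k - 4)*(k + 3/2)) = k^2 - 5*k/2 - 6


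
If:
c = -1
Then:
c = -1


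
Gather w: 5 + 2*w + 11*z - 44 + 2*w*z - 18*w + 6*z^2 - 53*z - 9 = w*(2*z - 16) + 6*z^2 - 42*z - 48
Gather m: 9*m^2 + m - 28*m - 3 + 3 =9*m^2 - 27*m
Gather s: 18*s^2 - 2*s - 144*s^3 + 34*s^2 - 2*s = -144*s^3 + 52*s^2 - 4*s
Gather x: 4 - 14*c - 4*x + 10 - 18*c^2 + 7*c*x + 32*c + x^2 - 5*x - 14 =-18*c^2 + 18*c + x^2 + x*(7*c - 9)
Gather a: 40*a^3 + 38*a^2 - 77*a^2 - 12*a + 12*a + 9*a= 40*a^3 - 39*a^2 + 9*a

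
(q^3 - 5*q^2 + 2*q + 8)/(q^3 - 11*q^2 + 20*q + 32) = (q - 2)/(q - 8)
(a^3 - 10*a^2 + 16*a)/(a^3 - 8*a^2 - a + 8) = a*(a - 2)/(a^2 - 1)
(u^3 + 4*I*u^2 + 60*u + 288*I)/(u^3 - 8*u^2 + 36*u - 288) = (u^2 - 2*I*u + 48)/(u^2 + u*(-8 - 6*I) + 48*I)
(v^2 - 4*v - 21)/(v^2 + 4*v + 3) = (v - 7)/(v + 1)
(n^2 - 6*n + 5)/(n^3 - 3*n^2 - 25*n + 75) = (n - 1)/(n^2 + 2*n - 15)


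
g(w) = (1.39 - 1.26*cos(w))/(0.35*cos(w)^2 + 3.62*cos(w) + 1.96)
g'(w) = (1.39 - 1.26*cos(w))*(0.7*sin(w)*cos(w) + 3.62*sin(w))/(0.35*cos(w)^2 + 3.62*cos(w) + 1.96)^2 + 1.26*sin(w)/(0.35*cos(w)^2 + 3.62*cos(w) + 1.96)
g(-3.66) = -2.70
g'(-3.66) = 3.70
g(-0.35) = 0.04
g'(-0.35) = -0.09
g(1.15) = 0.25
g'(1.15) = 0.58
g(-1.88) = 1.99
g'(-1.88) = -8.60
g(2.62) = -2.71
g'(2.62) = 3.76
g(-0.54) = 0.06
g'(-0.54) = -0.15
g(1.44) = 0.50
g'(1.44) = 1.27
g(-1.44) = 0.50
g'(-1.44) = -1.27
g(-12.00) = 0.06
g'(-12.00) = 0.16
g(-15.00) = -3.99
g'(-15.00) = -12.24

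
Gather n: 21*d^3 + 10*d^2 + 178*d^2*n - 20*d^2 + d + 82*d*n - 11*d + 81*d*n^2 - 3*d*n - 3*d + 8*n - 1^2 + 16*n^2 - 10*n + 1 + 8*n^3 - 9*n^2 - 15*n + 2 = 21*d^3 - 10*d^2 - 13*d + 8*n^3 + n^2*(81*d + 7) + n*(178*d^2 + 79*d - 17) + 2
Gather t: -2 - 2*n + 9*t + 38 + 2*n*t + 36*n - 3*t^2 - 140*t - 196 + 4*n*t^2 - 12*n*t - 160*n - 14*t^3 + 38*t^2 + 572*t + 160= -126*n - 14*t^3 + t^2*(4*n + 35) + t*(441 - 10*n)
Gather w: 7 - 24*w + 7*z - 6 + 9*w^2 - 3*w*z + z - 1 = 9*w^2 + w*(-3*z - 24) + 8*z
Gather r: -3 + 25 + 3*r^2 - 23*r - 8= 3*r^2 - 23*r + 14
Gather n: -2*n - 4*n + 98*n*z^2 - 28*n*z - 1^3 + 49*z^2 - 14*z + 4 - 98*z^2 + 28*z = n*(98*z^2 - 28*z - 6) - 49*z^2 + 14*z + 3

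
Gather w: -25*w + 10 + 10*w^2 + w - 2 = 10*w^2 - 24*w + 8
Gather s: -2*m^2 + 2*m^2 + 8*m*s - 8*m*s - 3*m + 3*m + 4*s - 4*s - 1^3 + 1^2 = 0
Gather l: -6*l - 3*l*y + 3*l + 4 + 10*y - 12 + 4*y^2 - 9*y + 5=l*(-3*y - 3) + 4*y^2 + y - 3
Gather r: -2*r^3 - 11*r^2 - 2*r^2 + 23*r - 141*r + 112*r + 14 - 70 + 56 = -2*r^3 - 13*r^2 - 6*r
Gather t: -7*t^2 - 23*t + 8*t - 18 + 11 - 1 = -7*t^2 - 15*t - 8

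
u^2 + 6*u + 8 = (u + 2)*(u + 4)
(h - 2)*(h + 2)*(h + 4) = h^3 + 4*h^2 - 4*h - 16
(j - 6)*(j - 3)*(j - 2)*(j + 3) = j^4 - 8*j^3 + 3*j^2 + 72*j - 108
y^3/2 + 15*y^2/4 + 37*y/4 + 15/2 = (y/2 + 1)*(y + 5/2)*(y + 3)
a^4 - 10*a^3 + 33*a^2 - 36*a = a*(a - 4)*(a - 3)^2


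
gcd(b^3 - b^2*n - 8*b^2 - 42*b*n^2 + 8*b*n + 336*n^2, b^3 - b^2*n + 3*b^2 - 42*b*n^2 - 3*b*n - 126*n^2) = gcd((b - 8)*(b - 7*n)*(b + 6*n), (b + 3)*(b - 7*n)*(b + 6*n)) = b^2 - b*n - 42*n^2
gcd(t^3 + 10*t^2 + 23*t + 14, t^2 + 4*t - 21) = t + 7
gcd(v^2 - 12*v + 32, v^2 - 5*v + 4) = v - 4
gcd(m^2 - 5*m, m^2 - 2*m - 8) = 1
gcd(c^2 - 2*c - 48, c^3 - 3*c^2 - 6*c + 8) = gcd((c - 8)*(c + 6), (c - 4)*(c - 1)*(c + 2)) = 1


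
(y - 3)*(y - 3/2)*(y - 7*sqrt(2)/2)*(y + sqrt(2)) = y^4 - 9*y^3/2 - 5*sqrt(2)*y^3/2 - 5*y^2/2 + 45*sqrt(2)*y^2/4 - 45*sqrt(2)*y/4 + 63*y/2 - 63/2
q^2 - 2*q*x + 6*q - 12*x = (q + 6)*(q - 2*x)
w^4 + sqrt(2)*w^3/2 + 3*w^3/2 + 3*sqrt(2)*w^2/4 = w^2*(w + 3/2)*(w + sqrt(2)/2)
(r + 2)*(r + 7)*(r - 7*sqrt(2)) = r^3 - 7*sqrt(2)*r^2 + 9*r^2 - 63*sqrt(2)*r + 14*r - 98*sqrt(2)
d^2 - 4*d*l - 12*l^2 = (d - 6*l)*(d + 2*l)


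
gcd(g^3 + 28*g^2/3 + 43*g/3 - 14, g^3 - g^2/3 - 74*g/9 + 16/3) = g^2 + 7*g/3 - 2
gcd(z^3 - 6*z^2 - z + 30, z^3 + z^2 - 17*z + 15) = z - 3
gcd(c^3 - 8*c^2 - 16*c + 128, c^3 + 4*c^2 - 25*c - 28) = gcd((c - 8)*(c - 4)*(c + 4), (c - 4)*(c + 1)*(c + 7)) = c - 4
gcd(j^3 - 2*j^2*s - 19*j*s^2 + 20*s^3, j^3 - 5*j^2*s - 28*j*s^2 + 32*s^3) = -j^2 - 3*j*s + 4*s^2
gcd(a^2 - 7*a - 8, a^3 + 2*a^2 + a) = a + 1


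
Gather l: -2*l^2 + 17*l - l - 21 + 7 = -2*l^2 + 16*l - 14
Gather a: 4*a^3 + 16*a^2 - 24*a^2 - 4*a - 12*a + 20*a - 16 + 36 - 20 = 4*a^3 - 8*a^2 + 4*a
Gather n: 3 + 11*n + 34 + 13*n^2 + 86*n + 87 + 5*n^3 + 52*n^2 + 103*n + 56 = 5*n^3 + 65*n^2 + 200*n + 180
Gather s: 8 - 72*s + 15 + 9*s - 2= 21 - 63*s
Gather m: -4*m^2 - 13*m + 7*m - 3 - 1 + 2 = -4*m^2 - 6*m - 2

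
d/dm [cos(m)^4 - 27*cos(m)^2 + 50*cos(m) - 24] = 2*(-2*cos(m)^3 + 27*cos(m) - 25)*sin(m)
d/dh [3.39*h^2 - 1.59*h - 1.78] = 6.78*h - 1.59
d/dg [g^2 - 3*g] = 2*g - 3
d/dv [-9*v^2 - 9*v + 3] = -18*v - 9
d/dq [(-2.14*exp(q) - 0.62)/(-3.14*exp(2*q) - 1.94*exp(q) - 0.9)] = (-6.7196*exp(2*q) - 3.8936*exp(q) + 0.7232)*exp(q)/(9.8596*exp(4*q) + 12.1832*exp(3*q) + 9.4156*exp(2*q) + 3.492*exp(q) + 0.81)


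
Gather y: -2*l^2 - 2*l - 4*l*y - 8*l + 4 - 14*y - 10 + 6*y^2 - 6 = -2*l^2 - 10*l + 6*y^2 + y*(-4*l - 14) - 12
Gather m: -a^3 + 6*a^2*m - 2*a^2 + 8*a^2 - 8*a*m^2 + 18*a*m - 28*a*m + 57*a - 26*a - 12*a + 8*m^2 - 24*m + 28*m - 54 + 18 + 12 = -a^3 + 6*a^2 + 19*a + m^2*(8 - 8*a) + m*(6*a^2 - 10*a + 4) - 24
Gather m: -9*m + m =-8*m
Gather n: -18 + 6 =-12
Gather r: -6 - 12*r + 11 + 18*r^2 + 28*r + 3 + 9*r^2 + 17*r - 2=27*r^2 + 33*r + 6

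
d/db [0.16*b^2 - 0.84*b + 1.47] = 0.32*b - 0.84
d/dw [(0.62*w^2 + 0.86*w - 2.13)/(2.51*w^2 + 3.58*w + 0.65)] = (0.0610000000000008*w^2 + 11.4986*w + 8.1844)/(6.3001*w^4 + 17.9716*w^3 + 16.0794*w^2 + 4.654*w + 0.4225)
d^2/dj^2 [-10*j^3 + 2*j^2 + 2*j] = 4 - 60*j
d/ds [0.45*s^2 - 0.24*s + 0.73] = 0.9*s - 0.24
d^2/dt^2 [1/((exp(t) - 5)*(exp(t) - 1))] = (4*exp(3*t) - 18*exp(2*t) + 16*exp(t) + 30)*exp(t)/(exp(6*t) - 18*exp(5*t) + 123*exp(4*t) - 396*exp(3*t) + 615*exp(2*t) - 450*exp(t) + 125)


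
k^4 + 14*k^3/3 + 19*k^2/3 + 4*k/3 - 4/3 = (k - 1/3)*(k + 1)*(k + 2)^2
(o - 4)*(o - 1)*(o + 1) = o^3 - 4*o^2 - o + 4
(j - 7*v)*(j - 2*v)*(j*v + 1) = j^3*v - 9*j^2*v^2 + j^2 + 14*j*v^3 - 9*j*v + 14*v^2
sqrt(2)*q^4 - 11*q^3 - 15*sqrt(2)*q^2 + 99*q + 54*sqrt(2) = (q - 3)*(q + 3)*(q - 6*sqrt(2))*(sqrt(2)*q + 1)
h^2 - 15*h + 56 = (h - 8)*(h - 7)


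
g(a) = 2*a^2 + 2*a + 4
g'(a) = 4*a + 2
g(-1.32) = 4.84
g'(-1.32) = -3.28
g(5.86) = 84.40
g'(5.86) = 25.44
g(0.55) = 5.70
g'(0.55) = 4.20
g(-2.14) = 8.88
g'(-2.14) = -6.56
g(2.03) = 16.30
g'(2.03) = 10.12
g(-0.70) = 3.58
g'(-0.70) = -0.80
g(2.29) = 19.07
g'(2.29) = 11.16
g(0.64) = 6.10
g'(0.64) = 4.56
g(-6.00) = 64.00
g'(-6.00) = -22.00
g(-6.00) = 64.00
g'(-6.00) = -22.00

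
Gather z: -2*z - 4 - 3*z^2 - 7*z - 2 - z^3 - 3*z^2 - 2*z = -z^3 - 6*z^2 - 11*z - 6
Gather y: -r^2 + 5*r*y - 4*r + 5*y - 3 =-r^2 - 4*r + y*(5*r + 5) - 3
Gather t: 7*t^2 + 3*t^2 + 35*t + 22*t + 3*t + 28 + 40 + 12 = 10*t^2 + 60*t + 80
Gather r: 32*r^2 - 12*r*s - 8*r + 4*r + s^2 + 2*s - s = 32*r^2 + r*(-12*s - 4) + s^2 + s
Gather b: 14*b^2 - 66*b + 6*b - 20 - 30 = 14*b^2 - 60*b - 50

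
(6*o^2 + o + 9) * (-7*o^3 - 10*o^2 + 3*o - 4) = -42*o^5 - 67*o^4 - 55*o^3 - 111*o^2 + 23*o - 36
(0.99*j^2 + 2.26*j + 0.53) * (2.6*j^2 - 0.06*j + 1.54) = 2.574*j^4 + 5.8166*j^3 + 2.767*j^2 + 3.4486*j + 0.8162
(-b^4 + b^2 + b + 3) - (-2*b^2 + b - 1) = -b^4 + 3*b^2 + 4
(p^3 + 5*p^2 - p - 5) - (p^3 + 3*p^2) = 2*p^2 - p - 5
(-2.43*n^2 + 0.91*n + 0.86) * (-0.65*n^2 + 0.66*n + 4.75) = 1.5795*n^4 - 2.1953*n^3 - 11.5009*n^2 + 4.8901*n + 4.085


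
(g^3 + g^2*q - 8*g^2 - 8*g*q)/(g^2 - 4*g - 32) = g*(g + q)/(g + 4)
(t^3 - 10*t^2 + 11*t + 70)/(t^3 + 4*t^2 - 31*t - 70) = (t - 7)/(t + 7)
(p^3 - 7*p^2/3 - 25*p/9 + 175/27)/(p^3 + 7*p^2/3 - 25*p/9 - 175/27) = (3*p - 7)/(3*p + 7)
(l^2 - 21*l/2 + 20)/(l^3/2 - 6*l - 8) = (-2*l^2 + 21*l - 40)/(-l^3 + 12*l + 16)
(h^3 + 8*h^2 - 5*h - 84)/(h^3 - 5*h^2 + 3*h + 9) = (h^2 + 11*h + 28)/(h^2 - 2*h - 3)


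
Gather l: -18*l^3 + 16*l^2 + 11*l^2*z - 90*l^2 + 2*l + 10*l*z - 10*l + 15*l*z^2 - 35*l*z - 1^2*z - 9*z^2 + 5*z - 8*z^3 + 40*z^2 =-18*l^3 + l^2*(11*z - 74) + l*(15*z^2 - 25*z - 8) - 8*z^3 + 31*z^2 + 4*z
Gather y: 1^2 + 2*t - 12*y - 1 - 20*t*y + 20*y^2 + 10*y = 2*t + 20*y^2 + y*(-20*t - 2)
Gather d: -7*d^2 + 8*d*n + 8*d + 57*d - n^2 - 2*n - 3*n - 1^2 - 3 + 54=-7*d^2 + d*(8*n + 65) - n^2 - 5*n + 50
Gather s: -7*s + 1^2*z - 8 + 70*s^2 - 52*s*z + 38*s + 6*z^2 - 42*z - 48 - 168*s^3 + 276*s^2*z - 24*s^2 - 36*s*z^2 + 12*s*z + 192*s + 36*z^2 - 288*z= -168*s^3 + s^2*(276*z + 46) + s*(-36*z^2 - 40*z + 223) + 42*z^2 - 329*z - 56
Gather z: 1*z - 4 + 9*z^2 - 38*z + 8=9*z^2 - 37*z + 4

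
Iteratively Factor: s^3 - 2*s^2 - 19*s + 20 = (s - 1)*(s^2 - s - 20) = (s - 1)*(s + 4)*(s - 5)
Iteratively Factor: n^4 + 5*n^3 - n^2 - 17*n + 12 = (n - 1)*(n^3 + 6*n^2 + 5*n - 12) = (n - 1)^2*(n^2 + 7*n + 12) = (n - 1)^2*(n + 3)*(n + 4)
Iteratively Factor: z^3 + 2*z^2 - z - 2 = (z + 2)*(z^2 - 1) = (z + 1)*(z + 2)*(z - 1)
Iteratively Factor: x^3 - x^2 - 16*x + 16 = (x - 1)*(x^2 - 16) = (x - 1)*(x + 4)*(x - 4)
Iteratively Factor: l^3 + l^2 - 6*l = (l)*(l^2 + l - 6) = l*(l + 3)*(l - 2)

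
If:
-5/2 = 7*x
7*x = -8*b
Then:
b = 5/16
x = -5/14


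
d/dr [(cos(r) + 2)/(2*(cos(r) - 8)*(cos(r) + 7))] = (cos(r)^2 + 4*cos(r) + 54)*sin(r)/(2*(cos(r) - 8)^2*(cos(r) + 7)^2)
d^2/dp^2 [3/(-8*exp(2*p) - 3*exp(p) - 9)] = 3*(-2*(16*exp(p) + 3)^2*exp(p) + (32*exp(p) + 3)*(8*exp(2*p) + 3*exp(p) + 9))*exp(p)/(8*exp(2*p) + 3*exp(p) + 9)^3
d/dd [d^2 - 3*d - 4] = 2*d - 3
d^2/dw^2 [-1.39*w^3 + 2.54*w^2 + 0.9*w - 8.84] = 5.08 - 8.34*w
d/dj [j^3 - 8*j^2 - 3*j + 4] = 3*j^2 - 16*j - 3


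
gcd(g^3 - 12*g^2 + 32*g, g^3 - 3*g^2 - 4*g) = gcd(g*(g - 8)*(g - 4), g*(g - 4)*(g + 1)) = g^2 - 4*g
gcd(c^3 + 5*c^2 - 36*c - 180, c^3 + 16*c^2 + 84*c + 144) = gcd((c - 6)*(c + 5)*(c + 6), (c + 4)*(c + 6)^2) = c + 6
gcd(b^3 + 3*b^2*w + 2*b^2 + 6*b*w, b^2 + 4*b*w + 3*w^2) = b + 3*w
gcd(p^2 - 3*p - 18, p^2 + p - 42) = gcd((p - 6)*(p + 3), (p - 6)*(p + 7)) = p - 6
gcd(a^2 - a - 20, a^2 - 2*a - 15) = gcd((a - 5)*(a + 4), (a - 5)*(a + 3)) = a - 5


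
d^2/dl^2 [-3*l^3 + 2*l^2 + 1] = 4 - 18*l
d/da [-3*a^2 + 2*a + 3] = 2 - 6*a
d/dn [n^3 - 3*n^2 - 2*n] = 3*n^2 - 6*n - 2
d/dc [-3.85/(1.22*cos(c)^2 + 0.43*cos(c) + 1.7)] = -(9.394*cos(c) + 1.6555)*sin(c)/(1.22*cos(c)^2 + 0.43*cos(c) + 1.7)^2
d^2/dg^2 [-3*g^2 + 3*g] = -6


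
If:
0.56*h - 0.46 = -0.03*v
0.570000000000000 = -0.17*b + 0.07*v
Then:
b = 0.411764705882353*v - 3.35294117647059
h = 0.821428571428571 - 0.0535714285714286*v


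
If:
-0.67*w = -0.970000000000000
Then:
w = 1.45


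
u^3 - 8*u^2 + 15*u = u*(u - 5)*(u - 3)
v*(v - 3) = v^2 - 3*v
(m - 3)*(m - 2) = m^2 - 5*m + 6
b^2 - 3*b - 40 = (b - 8)*(b + 5)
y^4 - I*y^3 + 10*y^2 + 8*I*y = y*(y - 4*I)*(y + I)*(y + 2*I)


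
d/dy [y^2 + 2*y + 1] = 2*y + 2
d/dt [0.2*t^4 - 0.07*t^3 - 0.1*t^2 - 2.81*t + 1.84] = 0.8*t^3 - 0.21*t^2 - 0.2*t - 2.81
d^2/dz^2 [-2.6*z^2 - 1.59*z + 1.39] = -5.20000000000000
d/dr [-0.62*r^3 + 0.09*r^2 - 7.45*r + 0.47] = -1.86*r^2 + 0.18*r - 7.45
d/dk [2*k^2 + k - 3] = 4*k + 1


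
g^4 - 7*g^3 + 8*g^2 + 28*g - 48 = (g - 4)*(g - 3)*(g - 2)*(g + 2)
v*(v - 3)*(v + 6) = v^3 + 3*v^2 - 18*v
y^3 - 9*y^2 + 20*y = y*(y - 5)*(y - 4)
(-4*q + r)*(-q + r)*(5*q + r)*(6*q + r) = 120*q^4 - 106*q^3*r - 21*q^2*r^2 + 6*q*r^3 + r^4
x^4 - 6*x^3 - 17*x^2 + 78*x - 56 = (x - 7)*(x - 2)*(x - 1)*(x + 4)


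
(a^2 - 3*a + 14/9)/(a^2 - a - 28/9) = (3*a - 2)/(3*a + 4)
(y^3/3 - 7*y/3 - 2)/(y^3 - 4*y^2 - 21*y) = (-y^3 + 7*y + 6)/(3*y*(-y^2 + 4*y + 21))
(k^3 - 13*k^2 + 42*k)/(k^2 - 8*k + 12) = k*(k - 7)/(k - 2)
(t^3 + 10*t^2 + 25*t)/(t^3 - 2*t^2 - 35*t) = (t + 5)/(t - 7)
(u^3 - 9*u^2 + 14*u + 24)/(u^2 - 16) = (u^2 - 5*u - 6)/(u + 4)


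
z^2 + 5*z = z*(z + 5)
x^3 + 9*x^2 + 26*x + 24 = (x + 2)*(x + 3)*(x + 4)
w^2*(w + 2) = w^3 + 2*w^2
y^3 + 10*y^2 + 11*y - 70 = (y - 2)*(y + 5)*(y + 7)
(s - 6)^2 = s^2 - 12*s + 36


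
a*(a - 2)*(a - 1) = a^3 - 3*a^2 + 2*a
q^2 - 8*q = q*(q - 8)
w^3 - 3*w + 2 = (w - 1)^2*(w + 2)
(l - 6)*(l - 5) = l^2 - 11*l + 30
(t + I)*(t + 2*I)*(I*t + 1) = I*t^3 - 2*t^2 + I*t - 2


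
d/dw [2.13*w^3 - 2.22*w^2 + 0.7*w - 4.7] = 6.39*w^2 - 4.44*w + 0.7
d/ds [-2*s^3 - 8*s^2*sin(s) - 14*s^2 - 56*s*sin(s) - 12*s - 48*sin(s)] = -8*s^2*cos(s) - 6*s^2 - 16*s*sin(s) - 56*s*cos(s) - 28*s - 56*sin(s) - 48*cos(s) - 12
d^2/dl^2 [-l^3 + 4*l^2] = 8 - 6*l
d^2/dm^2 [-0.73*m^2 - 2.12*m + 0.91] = -1.46000000000000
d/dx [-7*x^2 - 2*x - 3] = -14*x - 2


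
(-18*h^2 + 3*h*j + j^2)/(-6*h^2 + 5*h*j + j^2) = (3*h - j)/(h - j)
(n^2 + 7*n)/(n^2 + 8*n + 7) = n/(n + 1)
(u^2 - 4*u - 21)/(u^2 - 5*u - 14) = (u + 3)/(u + 2)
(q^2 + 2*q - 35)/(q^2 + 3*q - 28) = (q - 5)/(q - 4)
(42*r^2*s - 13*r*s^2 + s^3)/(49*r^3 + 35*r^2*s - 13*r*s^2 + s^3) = s*(6*r - s)/(7*r^2 + 6*r*s - s^2)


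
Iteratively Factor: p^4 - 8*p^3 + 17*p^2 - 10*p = (p - 5)*(p^3 - 3*p^2 + 2*p) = (p - 5)*(p - 1)*(p^2 - 2*p) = p*(p - 5)*(p - 1)*(p - 2)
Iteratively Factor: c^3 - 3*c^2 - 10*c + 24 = (c - 4)*(c^2 + c - 6) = (c - 4)*(c + 3)*(c - 2)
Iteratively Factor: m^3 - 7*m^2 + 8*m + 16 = (m - 4)*(m^2 - 3*m - 4) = (m - 4)^2*(m + 1)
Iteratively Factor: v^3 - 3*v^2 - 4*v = (v - 4)*(v^2 + v) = (v - 4)*(v + 1)*(v)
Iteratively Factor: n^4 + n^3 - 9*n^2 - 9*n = (n)*(n^3 + n^2 - 9*n - 9) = n*(n + 1)*(n^2 - 9) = n*(n + 1)*(n + 3)*(n - 3)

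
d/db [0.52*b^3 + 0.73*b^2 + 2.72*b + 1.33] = 1.56*b^2 + 1.46*b + 2.72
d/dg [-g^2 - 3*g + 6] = -2*g - 3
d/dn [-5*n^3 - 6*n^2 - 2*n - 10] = -15*n^2 - 12*n - 2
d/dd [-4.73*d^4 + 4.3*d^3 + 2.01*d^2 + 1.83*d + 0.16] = -18.92*d^3 + 12.9*d^2 + 4.02*d + 1.83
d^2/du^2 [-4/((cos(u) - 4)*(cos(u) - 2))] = 4*(4*sin(u)^4 - 6*sin(u)^2 + 141*cos(u)/2 - 9*cos(3*u)/2 - 54)/((cos(u) - 4)^3*(cos(u) - 2)^3)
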